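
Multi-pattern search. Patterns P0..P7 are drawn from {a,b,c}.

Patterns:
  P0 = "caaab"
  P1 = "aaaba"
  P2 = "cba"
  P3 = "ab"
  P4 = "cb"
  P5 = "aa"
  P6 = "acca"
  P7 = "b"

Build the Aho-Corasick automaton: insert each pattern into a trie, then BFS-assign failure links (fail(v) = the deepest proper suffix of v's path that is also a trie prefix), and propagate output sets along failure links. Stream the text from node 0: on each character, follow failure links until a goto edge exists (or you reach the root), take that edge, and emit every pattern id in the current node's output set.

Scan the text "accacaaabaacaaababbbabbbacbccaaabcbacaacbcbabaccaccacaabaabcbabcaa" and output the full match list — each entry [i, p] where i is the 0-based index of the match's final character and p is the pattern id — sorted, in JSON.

Build:
Trie (insert patterns):
  n0 'ε': a→6 b→17 c→1
  n1 'c': a→2 b→11
  n2 'ca': a→3
  n3 'caa': a→4
  n4 'caaa': b→5
  n5 'caaab': ·  [P0 ends]
  n6 'a': a→7 b→13 c→14
  n7 'aa': a→8  [P5 ends]
  n8 'aaa': b→9
  n9 'aaab': a→10
  n10 'aaaba': ·  [P1 ends]
  n11 'cb': a→12  [P4 ends]
  n12 'cba': ·  [P2 ends]
  n13 'ab': ·  [P3 ends]
  n14 'ac': c→15
  n15 'acc': a→16
  n16 'acca': ·  [P6 ends]
  n17 'b': ·  [P7 ends]

Failure links (BFS by depth):
  fail(1) 'c': from fail(0)=0 chase 'c': 0 ⇒ 0;  out=∅∪out(0)=∅
  fail(6) 'a': from fail(0)=0 chase 'a': 0 ⇒ 0;  out=∅∪out(0)=∅
  fail(17) 'b': from fail(0)=0 chase 'b': 0 ⇒ 0;  out={7}∪out(0)={7}
  fail(2) 'ca': from fail(1)=0 chase 'a': 0 ⇒ 6;  out=∅∪out(6)=∅
  fail(7) 'aa': from fail(6)=0 chase 'a': 0 ⇒ 6;  out={5}∪out(6)={5}
  fail(11) 'cb': from fail(1)=0 chase 'b': 0 ⇒ 17;  out={4}∪out(17)={4,7}
  fail(13) 'ab': from fail(6)=0 chase 'b': 0 ⇒ 17;  out={3}∪out(17)={3,7}
  fail(14) 'ac': from fail(6)=0 chase 'c': 0 ⇒ 1;  out=∅∪out(1)=∅
  fail(3) 'caa': from fail(2)=6 chase 'a': 6 ⇒ 7;  out=∅∪out(7)={5}
  fail(8) 'aaa': from fail(7)=6 chase 'a': 6 ⇒ 7;  out=∅∪out(7)={5}
  fail(12) 'cba': from fail(11)=17 chase 'a': 17→0 ⇒ 6;  out={2}∪out(6)={2}
  fail(15) 'acc': from fail(14)=1 chase 'c': 1→0 ⇒ 1;  out=∅∪out(1)=∅
  fail(4) 'caaa': from fail(3)=7 chase 'a': 7 ⇒ 8;  out=∅∪out(8)={5}
  fail(9) 'aaab': from fail(8)=7 chase 'b': 7→6 ⇒ 13;  out=∅∪out(13)={3,7}
  fail(16) 'acca': from fail(15)=1 chase 'a': 1 ⇒ 2;  out={6}∪out(2)={6}
  fail(5) 'caaab': from fail(4)=8 chase 'b': 8 ⇒ 9;  out={0}∪out(9)={0,3,7}
  fail(10) 'aaaba': from fail(9)=13 chase 'a': 13→17→0 ⇒ 6;  out={1}∪out(6)={1}

Text stream:
[0] read 'a'  n0⇒n6
[1] read 'c'  n6⇒n14
[2] read 'c'  n14⇒n15
[3] read 'a'  n15⇒n16  emit P6@[0:3]
[4] read 'c'  n16⇒n14 ·f
[5] read 'a'  n14⇒n2 ·f
[6] read 'a'  n2⇒n3  emit P5@[5:6]
[7] read 'a'  n3⇒n4  emit P5@[6:7]
[8] read 'b'  n4⇒n5  emit P0@[4:8],P3@[7:8],P7@[8:8]
[9] read 'a'  n5⇒n10 ·f  emit P1@[5:9]
[10] read 'a'  n10⇒n7 ·f  emit P5@[9:10]
[11] read 'c'  n7⇒n14 ·f
[12] read 'a'  n14⇒n2 ·f
[13] read 'a'  n2⇒n3  emit P5@[12:13]
[14] read 'a'  n3⇒n4  emit P5@[13:14]
[15] read 'b'  n4⇒n5  emit P0@[11:15],P3@[14:15],P7@[15:15]
[16] read 'a'  n5⇒n10 ·f  emit P1@[12:16]
[17] read 'b'  n10⇒n13 ·f  emit P3@[16:17],P7@[17:17]
[18] read 'b'  n13⇒n17 ·f  emit P7@[18:18]
[19] read 'b'  n17⇒n17 ·f  emit P7@[19:19]
[20] read 'a'  n17⇒n6 ·f
[21] read 'b'  n6⇒n13  emit P3@[20:21],P7@[21:21]
[22] read 'b'  n13⇒n17 ·f  emit P7@[22:22]
[23] read 'b'  n17⇒n17 ·f  emit P7@[23:23]
[24] read 'a'  n17⇒n6 ·f
[25] read 'c'  n6⇒n14
[26] read 'b'  n14⇒n11 ·f  emit P4@[25:26],P7@[26:26]
[27] read 'c'  n11⇒n1 ·f
[28] read 'c'  n1⇒n1 ·f
[29] read 'a'  n1⇒n2
[30] read 'a'  n2⇒n3  emit P5@[29:30]
[31] read 'a'  n3⇒n4  emit P5@[30:31]
[32] read 'b'  n4⇒n5  emit P0@[28:32],P3@[31:32],P7@[32:32]
[33] read 'c'  n5⇒n1 ·f
[34] read 'b'  n1⇒n11  emit P4@[33:34],P7@[34:34]
[35] read 'a'  n11⇒n12  emit P2@[33:35]
[36] read 'c'  n12⇒n14 ·f
[37] read 'a'  n14⇒n2 ·f
[38] read 'a'  n2⇒n3  emit P5@[37:38]
[39] read 'c'  n3⇒n14 ·f
[40] read 'b'  n14⇒n11 ·f  emit P4@[39:40],P7@[40:40]
[41] read 'c'  n11⇒n1 ·f
[42] read 'b'  n1⇒n11  emit P4@[41:42],P7@[42:42]
[43] read 'a'  n11⇒n12  emit P2@[41:43]
[44] read 'b'  n12⇒n13 ·f  emit P3@[43:44],P7@[44:44]
[45] read 'a'  n13⇒n6 ·f
[46] read 'c'  n6⇒n14
[47] read 'c'  n14⇒n15
[48] read 'a'  n15⇒n16  emit P6@[45:48]
[49] read 'c'  n16⇒n14 ·f
[50] read 'c'  n14⇒n15
[51] read 'a'  n15⇒n16  emit P6@[48:51]
[52] read 'c'  n16⇒n14 ·f
[53] read 'a'  n14⇒n2 ·f
[54] read 'a'  n2⇒n3  emit P5@[53:54]
[55] read 'b'  n3⇒n13 ·f  emit P3@[54:55],P7@[55:55]
[56] read 'a'  n13⇒n6 ·f
[57] read 'a'  n6⇒n7  emit P5@[56:57]
[58] read 'b'  n7⇒n13 ·f  emit P3@[57:58],P7@[58:58]
[59] read 'c'  n13⇒n1 ·f
[60] read 'b'  n1⇒n11  emit P4@[59:60],P7@[60:60]
[61] read 'a'  n11⇒n12  emit P2@[59:61]
[62] read 'b'  n12⇒n13 ·f  emit P3@[61:62],P7@[62:62]
[63] read 'c'  n13⇒n1 ·f
[64] read 'a'  n1⇒n2
[65] read 'a'  n2⇒n3  emit P5@[64:65]

Matches: [[3,6],[6,5],[7,5],[8,0],[8,3],[8,7],[9,1],[10,5],[13,5],[14,5],[15,0],[15,3],[15,7],[16,1],[17,3],[17,7],[18,7],[19,7],[21,3],[21,7],[22,7],[23,7],[26,4],[26,7],[30,5],[31,5],[32,0],[32,3],[32,7],[34,4],[34,7],[35,2],[38,5],[40,4],[40,7],[42,4],[42,7],[43,2],[44,3],[44,7],[48,6],[51,6],[54,5],[55,3],[55,7],[57,5],[58,3],[58,7],[60,4],[60,7],[61,2],[62,3],[62,7],[65,5]]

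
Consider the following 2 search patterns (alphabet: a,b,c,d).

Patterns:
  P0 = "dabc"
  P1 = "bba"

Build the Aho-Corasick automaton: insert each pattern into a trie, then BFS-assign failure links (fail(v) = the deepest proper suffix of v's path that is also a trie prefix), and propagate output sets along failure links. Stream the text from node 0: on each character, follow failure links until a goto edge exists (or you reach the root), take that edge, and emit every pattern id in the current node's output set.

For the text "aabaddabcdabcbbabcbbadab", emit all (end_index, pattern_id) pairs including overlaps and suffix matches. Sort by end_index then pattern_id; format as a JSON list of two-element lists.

Build:
Trie (insert patterns):
  n0 'ε': b→5 d→1
  n1 'd': a→2
  n2 'da': b→3
  n3 'dab': c→4
  n4 'dabc': ·  ←P0
  n5 'b': b→6
  n6 'bb': a→7
  n7 'bba': ·  ←P1

Failure links (BFS by depth):
  fail(1) 'd': from fail(0)=0 chase 'd': 0 ⇒ 0;  out=∅∪out(0)=∅
  fail(5) 'b': from fail(0)=0 chase 'b': 0 ⇒ 0;  out=∅∪out(0)=∅
  fail(2) 'da': from fail(1)=0 chase 'a': 0 ⇒ 0;  out=∅∪out(0)=∅
  fail(6) 'bb': from fail(5)=0 chase 'b': 0 ⇒ 5;  out=∅∪out(5)=∅
  fail(3) 'dab': from fail(2)=0 chase 'b': 0 ⇒ 5;  out=∅∪out(5)=∅
  fail(7) 'bba': from fail(6)=5 chase 'a': 5→0 ⇒ 0;  out={1}∪out(0)={1}
  fail(4) 'dabc': from fail(3)=5 chase 'c': 5→0 ⇒ 0;  out={0}∪out(0)={0}

Run:
pos 0 'a': at 0
pos 1 'a': at 0
pos 2 'b': at 5
pos 3 'a': at 0 (via fail)
pos 4 'd': at 1
pos 5 'd': at 1 (via fail)
pos 6 'a': at 2
pos 7 'b': at 3
pos 8 'c': at 4  emit P0@[5:8]
pos 9 'd': at 1 (via fail)
pos 10 'a': at 2
pos 11 'b': at 3
pos 12 'c': at 4  emit P0@[9:12]
pos 13 'b': at 5 (via fail)
pos 14 'b': at 6
pos 15 'a': at 7  emit P1@[13:15]
pos 16 'b': at 5 (via fail)
pos 17 'c': at 0 (via fail)
pos 18 'b': at 5
pos 19 'b': at 6
pos 20 'a': at 7  emit P1@[18:20]
pos 21 'd': at 1 (via fail)
pos 22 'a': at 2
pos 23 'b': at 3

Result: [[8,0],[12,0],[15,1],[20,1]]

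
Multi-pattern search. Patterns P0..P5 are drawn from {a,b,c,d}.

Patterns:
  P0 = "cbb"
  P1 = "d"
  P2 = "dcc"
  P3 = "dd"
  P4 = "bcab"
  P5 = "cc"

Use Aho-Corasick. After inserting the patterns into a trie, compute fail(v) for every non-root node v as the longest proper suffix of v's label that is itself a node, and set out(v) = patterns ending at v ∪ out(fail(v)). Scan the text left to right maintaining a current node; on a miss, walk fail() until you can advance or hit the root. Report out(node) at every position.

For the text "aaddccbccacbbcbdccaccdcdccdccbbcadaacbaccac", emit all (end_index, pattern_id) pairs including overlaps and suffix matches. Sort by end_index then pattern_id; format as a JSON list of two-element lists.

Construct AC machine:
Trie nodes:
  n0 'ε': b→8 c→1 d→4
  n1 'c': b→2 c→12
  n2 'cb': b→3
  n3 'cbb': ·  [P0 ends]
  n4 'd': c→5 d→7  [P1 ends]
  n5 'dc': c→6
  n6 'dcc': ·  [P2 ends]
  n7 'dd': ·  [P3 ends]
  n8 'b': c→9
  n9 'bc': a→10
  n10 'bca': b→11
  n11 'bcab': ·  [P4 ends]
  n12 'cc': ·  [P5 ends]

Failure links (BFS by depth):
  n1('c'): parent n0 fail=0; on 'c' 0 → fail=0;  out ∅∪∅=∅
  n4('d'): parent n0 fail=0; on 'd' 0 → fail=0;  out {1}∪∅={1}
  n8('b'): parent n0 fail=0; on 'b' 0 → fail=0;  out ∅∪∅=∅
  n2('cb'): parent n1 fail=0; on 'b' 0 → fail=8;  out ∅∪∅=∅
  n5('dc'): parent n4 fail=0; on 'c' 0 → fail=1;  out ∅∪∅=∅
  n7('dd'): parent n4 fail=0; on 'd' 0 → fail=4;  out {3}∪{1}={1,3}
  n9('bc'): parent n8 fail=0; on 'c' 0 → fail=1;  out ∅∪∅=∅
  n12('cc'): parent n1 fail=0; on 'c' 0 → fail=1;  out {5}∪∅={5}
  n3('cbb'): parent n2 fail=8; on 'b' 8→0 → fail=8;  out {0}∪∅={0}
  n6('dcc'): parent n5 fail=1; on 'c' 1 → fail=12;  out {2}∪{5}={2,5}
  n10('bca'): parent n9 fail=1; on 'a' 1→0 → fail=0;  out ∅∪∅=∅
  n11('bcab'): parent n10 fail=0; on 'b' 0 → fail=8;  out {4}∪∅={4}

Run:
i=0 'a': node 0→0
i=1 'a': node 0→0
i=2 'd': node 0→4  → match P1@[2:2]
i=3 'd': node 4→7  → match P1@[3:3],P3@[2:3]
i=4 'c': node 7→5 (fail-walked)
i=5 'c': node 5→6  → match P2@[3:5],P5@[4:5]
i=6 'b': node 6→2 (fail-walked)
i=7 'c': node 2→9 (fail-walked)
i=8 'c': node 9→12 (fail-walked)  → match P5@[7:8]
i=9 'a': node 12→0 (fail-walked)
i=10 'c': node 0→1
i=11 'b': node 1→2
i=12 'b': node 2→3  → match P0@[10:12]
i=13 'c': node 3→9 (fail-walked)
i=14 'b': node 9→2 (fail-walked)
i=15 'd': node 2→4 (fail-walked)  → match P1@[15:15]
i=16 'c': node 4→5
i=17 'c': node 5→6  → match P2@[15:17],P5@[16:17]
i=18 'a': node 6→0 (fail-walked)
i=19 'c': node 0→1
i=20 'c': node 1→12  → match P5@[19:20]
i=21 'd': node 12→4 (fail-walked)  → match P1@[21:21]
i=22 'c': node 4→5
i=23 'd': node 5→4 (fail-walked)  → match P1@[23:23]
i=24 'c': node 4→5
i=25 'c': node 5→6  → match P2@[23:25],P5@[24:25]
i=26 'd': node 6→4 (fail-walked)  → match P1@[26:26]
i=27 'c': node 4→5
i=28 'c': node 5→6  → match P2@[26:28],P5@[27:28]
i=29 'b': node 6→2 (fail-walked)
i=30 'b': node 2→3  → match P0@[28:30]
i=31 'c': node 3→9 (fail-walked)
i=32 'a': node 9→10
i=33 'd': node 10→4 (fail-walked)  → match P1@[33:33]
i=34 'a': node 4→0 (fail-walked)
i=35 'a': node 0→0
i=36 'c': node 0→1
i=37 'b': node 1→2
i=38 'a': node 2→0 (fail-walked)
i=39 'c': node 0→1
i=40 'c': node 1→12  → match P5@[39:40]
i=41 'a': node 12→0 (fail-walked)
i=42 'c': node 0→1

Result: [[2,1],[3,1],[3,3],[5,2],[5,5],[8,5],[12,0],[15,1],[17,2],[17,5],[20,5],[21,1],[23,1],[25,2],[25,5],[26,1],[28,2],[28,5],[30,0],[33,1],[40,5]]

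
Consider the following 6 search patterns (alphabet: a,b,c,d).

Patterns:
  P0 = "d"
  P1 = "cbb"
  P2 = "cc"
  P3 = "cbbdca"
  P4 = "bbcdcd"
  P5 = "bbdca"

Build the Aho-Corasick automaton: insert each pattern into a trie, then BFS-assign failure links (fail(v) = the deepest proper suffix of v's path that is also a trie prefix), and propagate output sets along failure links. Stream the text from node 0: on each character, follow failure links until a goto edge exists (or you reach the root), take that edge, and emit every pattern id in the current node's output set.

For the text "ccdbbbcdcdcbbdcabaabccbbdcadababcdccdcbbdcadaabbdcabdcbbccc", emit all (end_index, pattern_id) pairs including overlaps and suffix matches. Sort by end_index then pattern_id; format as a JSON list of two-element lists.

Construct AC machine:
Trie nodes:
  0='ε' goto b→9 c→2 d→1
  1='d' goto ·  [P0 ends]
  2='c' goto b→3 c→5
  3='cb' goto b→4
  4='cbb' goto d→6  [P1 ends]
  5='cc' goto ·  [P2 ends]
  6='cbbd' goto c→7
  7='cbbdc' goto a→8
  8='cbbdca' goto ·  [P3 ends]
  9='b' goto b→10
  10='bb' goto c→11 d→15
  11='bbc' goto d→12
  12='bbcd' goto c→13
  13='bbcdc' goto d→14
  14='bbcdcd' goto ·  [P4 ends]
  15='bbd' goto c→16
  16='bbdc' goto a→17
  17='bbdca' goto ·  [P5 ends]

BFS fail/out derivation:
  n1('d'): parent n0 fail=0; on 'd' 0 → fail=0;  out {0}∪∅={0}
  n2('c'): parent n0 fail=0; on 'c' 0 → fail=0;  out ∅∪∅=∅
  n9('b'): parent n0 fail=0; on 'b' 0 → fail=0;  out ∅∪∅=∅
  n3('cb'): parent n2 fail=0; on 'b' 0 → fail=9;  out ∅∪∅=∅
  n5('cc'): parent n2 fail=0; on 'c' 0 → fail=2;  out {2}∪∅={2}
  n10('bb'): parent n9 fail=0; on 'b' 0 → fail=9;  out ∅∪∅=∅
  n4('cbb'): parent n3 fail=9; on 'b' 9 → fail=10;  out {1}∪∅={1}
  n11('bbc'): parent n10 fail=9; on 'c' 9→0 → fail=2;  out ∅∪∅=∅
  n15('bbd'): parent n10 fail=9; on 'd' 9→0 → fail=1;  out ∅∪{0}={0}
  n6('cbbd'): parent n4 fail=10; on 'd' 10 → fail=15;  out ∅∪{0}={0}
  n12('bbcd'): parent n11 fail=2; on 'd' 2→0 → fail=1;  out ∅∪{0}={0}
  n16('bbdc'): parent n15 fail=1; on 'c' 1→0 → fail=2;  out ∅∪∅=∅
  n7('cbbdc'): parent n6 fail=15; on 'c' 15 → fail=16;  out ∅∪∅=∅
  n13('bbcdc'): parent n12 fail=1; on 'c' 1→0 → fail=2;  out ∅∪∅=∅
  n17('bbdca'): parent n16 fail=2; on 'a' 2→0 → fail=0;  out {5}∪∅={5}
  n8('cbbdca'): parent n7 fail=16; on 'a' 16 → fail=17;  out {3}∪{5}={3,5}
  n14('bbcdcd'): parent n13 fail=2; on 'd' 2→0 → fail=1;  out {4}∪{0}={0,4}

Scan:
pos 0 'c': at 2
pos 1 'c': at 5  ** P2@[0:1]
pos 2 'd': at 1 (via fail)  ** P0@[2:2]
pos 3 'b': at 9 (via fail)
pos 4 'b': at 10
pos 5 'b': at 10 (via fail)
pos 6 'c': at 11
pos 7 'd': at 12  ** P0@[7:7]
pos 8 'c': at 13
pos 9 'd': at 14  ** P0@[9:9],P4@[4:9]
pos 10 'c': at 2 (via fail)
pos 11 'b': at 3
pos 12 'b': at 4  ** P1@[10:12]
pos 13 'd': at 6  ** P0@[13:13]
pos 14 'c': at 7
pos 15 'a': at 8  ** P3@[10:15],P5@[11:15]
pos 16 'b': at 9 (via fail)
pos 17 'a': at 0 (via fail)
pos 18 'a': at 0
pos 19 'b': at 9
pos 20 'c': at 2 (via fail)
pos 21 'c': at 5  ** P2@[20:21]
pos 22 'b': at 3 (via fail)
pos 23 'b': at 4  ** P1@[21:23]
pos 24 'd': at 6  ** P0@[24:24]
pos 25 'c': at 7
pos 26 'a': at 8  ** P3@[21:26],P5@[22:26]
pos 27 'd': at 1 (via fail)  ** P0@[27:27]
pos 28 'a': at 0 (via fail)
pos 29 'b': at 9
pos 30 'a': at 0 (via fail)
pos 31 'b': at 9
pos 32 'c': at 2 (via fail)
pos 33 'd': at 1 (via fail)  ** P0@[33:33]
pos 34 'c': at 2 (via fail)
pos 35 'c': at 5  ** P2@[34:35]
pos 36 'd': at 1 (via fail)  ** P0@[36:36]
pos 37 'c': at 2 (via fail)
pos 38 'b': at 3
pos 39 'b': at 4  ** P1@[37:39]
pos 40 'd': at 6  ** P0@[40:40]
pos 41 'c': at 7
pos 42 'a': at 8  ** P3@[37:42],P5@[38:42]
pos 43 'd': at 1 (via fail)  ** P0@[43:43]
pos 44 'a': at 0 (via fail)
pos 45 'a': at 0
pos 46 'b': at 9
pos 47 'b': at 10
pos 48 'd': at 15  ** P0@[48:48]
pos 49 'c': at 16
pos 50 'a': at 17  ** P5@[46:50]
pos 51 'b': at 9 (via fail)
pos 52 'd': at 1 (via fail)  ** P0@[52:52]
pos 53 'c': at 2 (via fail)
pos 54 'b': at 3
pos 55 'b': at 4  ** P1@[53:55]
pos 56 'c': at 11 (via fail)
pos 57 'c': at 5 (via fail)  ** P2@[56:57]
pos 58 'c': at 5 (via fail)  ** P2@[57:58]

Matches: [[1,2],[2,0],[7,0],[9,0],[9,4],[12,1],[13,0],[15,3],[15,5],[21,2],[23,1],[24,0],[26,3],[26,5],[27,0],[33,0],[35,2],[36,0],[39,1],[40,0],[42,3],[42,5],[43,0],[48,0],[50,5],[52,0],[55,1],[57,2],[58,2]]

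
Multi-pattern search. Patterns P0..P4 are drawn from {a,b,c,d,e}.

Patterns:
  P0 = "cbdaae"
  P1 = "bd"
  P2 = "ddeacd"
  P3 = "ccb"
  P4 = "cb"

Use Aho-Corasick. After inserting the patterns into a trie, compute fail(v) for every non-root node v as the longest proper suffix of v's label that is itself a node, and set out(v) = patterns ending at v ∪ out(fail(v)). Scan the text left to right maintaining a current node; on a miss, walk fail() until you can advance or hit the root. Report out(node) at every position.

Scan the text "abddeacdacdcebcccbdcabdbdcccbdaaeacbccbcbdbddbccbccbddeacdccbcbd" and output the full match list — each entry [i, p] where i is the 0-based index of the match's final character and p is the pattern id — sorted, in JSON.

Build automaton:
Trie (insert patterns):
  0='ε' goto b→7 c→1 d→9
  1='c' goto b→2 c→15
  2='cb' goto d→3  ←P4
  3='cbd' goto a→4
  4='cbda' goto a→5
  5='cbdaa' goto e→6
  6='cbdaae' goto ·  ←P0
  7='b' goto d→8
  8='bd' goto ·  ←P1
  9='d' goto d→10
  10='dd' goto e→11
  11='dde' goto a→12
  12='ddea' goto c→13
  13='ddeac' goto d→14
  14='ddeacd' goto ·  ←P2
  15='cc' goto b→16
  16='ccb' goto ·  ←P3

BFS fail/out derivation:
  fail(1) 'c': from fail(0)=0 chase 'c': 0 ⇒ 0;  out=∅∪out(0)=∅
  fail(7) 'b': from fail(0)=0 chase 'b': 0 ⇒ 0;  out=∅∪out(0)=∅
  fail(9) 'd': from fail(0)=0 chase 'd': 0 ⇒ 0;  out=∅∪out(0)=∅
  fail(2) 'cb': from fail(1)=0 chase 'b': 0 ⇒ 7;  out={4}∪out(7)={4}
  fail(8) 'bd': from fail(7)=0 chase 'd': 0 ⇒ 9;  out={1}∪out(9)={1}
  fail(10) 'dd': from fail(9)=0 chase 'd': 0 ⇒ 9;  out=∅∪out(9)=∅
  fail(15) 'cc': from fail(1)=0 chase 'c': 0 ⇒ 1;  out=∅∪out(1)=∅
  fail(3) 'cbd': from fail(2)=7 chase 'd': 7 ⇒ 8;  out=∅∪out(8)={1}
  fail(11) 'dde': from fail(10)=9 chase 'e': 9→0 ⇒ 0;  out=∅∪out(0)=∅
  fail(16) 'ccb': from fail(15)=1 chase 'b': 1 ⇒ 2;  out={3}∪out(2)={3,4}
  fail(4) 'cbda': from fail(3)=8 chase 'a': 8→9→0 ⇒ 0;  out=∅∪out(0)=∅
  fail(12) 'ddea': from fail(11)=0 chase 'a': 0 ⇒ 0;  out=∅∪out(0)=∅
  fail(5) 'cbdaa': from fail(4)=0 chase 'a': 0 ⇒ 0;  out=∅∪out(0)=∅
  fail(13) 'ddeac': from fail(12)=0 chase 'c': 0 ⇒ 1;  out=∅∪out(1)=∅
  fail(6) 'cbdaae': from fail(5)=0 chase 'e': 0 ⇒ 0;  out={0}∪out(0)={0}
  fail(14) 'ddeacd': from fail(13)=1 chase 'd': 1→0 ⇒ 9;  out={2}∪out(9)={2}

Scan:
pos 0 'a': at 0
pos 1 'b': at 7
pos 2 'd': at 8  emit P1@[1:2]
pos 3 'd': at 10 (fail-walked)
pos 4 'e': at 11
pos 5 'a': at 12
pos 6 'c': at 13
pos 7 'd': at 14  emit P2@[2:7]
pos 8 'a': at 0 (fail-walked)
pos 9 'c': at 1
pos 10 'd': at 9 (fail-walked)
pos 11 'c': at 1 (fail-walked)
pos 12 'e': at 0 (fail-walked)
pos 13 'b': at 7
pos 14 'c': at 1 (fail-walked)
pos 15 'c': at 15
pos 16 'c': at 15 (fail-walked)
pos 17 'b': at 16  emit P3@[15:17],P4@[16:17]
pos 18 'd': at 3 (fail-walked)  emit P1@[17:18]
pos 19 'c': at 1 (fail-walked)
pos 20 'a': at 0 (fail-walked)
pos 21 'b': at 7
pos 22 'd': at 8  emit P1@[21:22]
pos 23 'b': at 7 (fail-walked)
pos 24 'd': at 8  emit P1@[23:24]
pos 25 'c': at 1 (fail-walked)
pos 26 'c': at 15
pos 27 'c': at 15 (fail-walked)
pos 28 'b': at 16  emit P3@[26:28],P4@[27:28]
pos 29 'd': at 3 (fail-walked)  emit P1@[28:29]
pos 30 'a': at 4
pos 31 'a': at 5
pos 32 'e': at 6  emit P0@[27:32]
pos 33 'a': at 0 (fail-walked)
pos 34 'c': at 1
pos 35 'b': at 2  emit P4@[34:35]
pos 36 'c': at 1 (fail-walked)
pos 37 'c': at 15
pos 38 'b': at 16  emit P3@[36:38],P4@[37:38]
pos 39 'c': at 1 (fail-walked)
pos 40 'b': at 2  emit P4@[39:40]
pos 41 'd': at 3  emit P1@[40:41]
pos 42 'b': at 7 (fail-walked)
pos 43 'd': at 8  emit P1@[42:43]
pos 44 'd': at 10 (fail-walked)
pos 45 'b': at 7 (fail-walked)
pos 46 'c': at 1 (fail-walked)
pos 47 'c': at 15
pos 48 'b': at 16  emit P3@[46:48],P4@[47:48]
pos 49 'c': at 1 (fail-walked)
pos 50 'c': at 15
pos 51 'b': at 16  emit P3@[49:51],P4@[50:51]
pos 52 'd': at 3 (fail-walked)  emit P1@[51:52]
pos 53 'd': at 10 (fail-walked)
pos 54 'e': at 11
pos 55 'a': at 12
pos 56 'c': at 13
pos 57 'd': at 14  emit P2@[52:57]
pos 58 'c': at 1 (fail-walked)
pos 59 'c': at 15
pos 60 'b': at 16  emit P3@[58:60],P4@[59:60]
pos 61 'c': at 1 (fail-walked)
pos 62 'b': at 2  emit P4@[61:62]
pos 63 'd': at 3  emit P1@[62:63]

Matches: [[2,1],[7,2],[17,3],[17,4],[18,1],[22,1],[24,1],[28,3],[28,4],[29,1],[32,0],[35,4],[38,3],[38,4],[40,4],[41,1],[43,1],[48,3],[48,4],[51,3],[51,4],[52,1],[57,2],[60,3],[60,4],[62,4],[63,1]]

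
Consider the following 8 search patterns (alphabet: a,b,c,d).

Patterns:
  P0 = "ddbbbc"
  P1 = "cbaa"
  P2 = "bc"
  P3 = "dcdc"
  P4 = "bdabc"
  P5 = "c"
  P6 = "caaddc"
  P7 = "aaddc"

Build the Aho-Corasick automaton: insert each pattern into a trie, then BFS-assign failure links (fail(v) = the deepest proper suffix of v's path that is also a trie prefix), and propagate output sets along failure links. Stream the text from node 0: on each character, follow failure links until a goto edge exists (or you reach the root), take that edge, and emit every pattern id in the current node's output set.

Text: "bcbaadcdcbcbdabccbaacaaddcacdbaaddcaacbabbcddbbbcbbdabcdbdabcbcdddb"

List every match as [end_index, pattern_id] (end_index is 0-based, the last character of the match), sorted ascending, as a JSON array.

Build:
Trie nodes:
  0='ε' goto a→25 b→11 c→7 d→1
  1='d' goto c→13 d→2
  2='dd' goto b→3
  3='ddb' goto b→4
  4='ddbb' goto b→5
  5='ddbbb' goto c→6
  6='ddbbbc' goto ·  ←P0
  7='c' goto a→20 b→8  ←P5
  8='cb' goto a→9
  9='cba' goto a→10
  10='cbaa' goto ·  ←P1
  11='b' goto c→12 d→16
  12='bc' goto ·  ←P2
  13='dc' goto d→14
  14='dcd' goto c→15
  15='dcdc' goto ·  ←P3
  16='bd' goto a→17
  17='bda' goto b→18
  18='bdab' goto c→19
  19='bdabc' goto ·  ←P4
  20='ca' goto a→21
  21='caa' goto d→22
  22='caad' goto d→23
  23='caadd' goto c→24
  24='caaddc' goto ·  ←P6
  25='a' goto a→26
  26='aa' goto d→27
  27='aad' goto d→28
  28='aadd' goto c→29
  29='aaddc' goto ·  ←P7

BFS fail/out derivation:
  fail(1) 'd': from fail(0)=0 chase 'd': 0 ⇒ 0;  out=∅∪out(0)=∅
  fail(7) 'c': from fail(0)=0 chase 'c': 0 ⇒ 0;  out={5}∪out(0)={5}
  fail(11) 'b': from fail(0)=0 chase 'b': 0 ⇒ 0;  out=∅∪out(0)=∅
  fail(25) 'a': from fail(0)=0 chase 'a': 0 ⇒ 0;  out=∅∪out(0)=∅
  fail(2) 'dd': from fail(1)=0 chase 'd': 0 ⇒ 1;  out=∅∪out(1)=∅
  fail(8) 'cb': from fail(7)=0 chase 'b': 0 ⇒ 11;  out=∅∪out(11)=∅
  fail(12) 'bc': from fail(11)=0 chase 'c': 0 ⇒ 7;  out={2}∪out(7)={2,5}
  fail(13) 'dc': from fail(1)=0 chase 'c': 0 ⇒ 7;  out=∅∪out(7)={5}
  fail(16) 'bd': from fail(11)=0 chase 'd': 0 ⇒ 1;  out=∅∪out(1)=∅
  fail(20) 'ca': from fail(7)=0 chase 'a': 0 ⇒ 25;  out=∅∪out(25)=∅
  fail(26) 'aa': from fail(25)=0 chase 'a': 0 ⇒ 25;  out=∅∪out(25)=∅
  fail(3) 'ddb': from fail(2)=1 chase 'b': 1→0 ⇒ 11;  out=∅∪out(11)=∅
  fail(9) 'cba': from fail(8)=11 chase 'a': 11→0 ⇒ 25;  out=∅∪out(25)=∅
  fail(14) 'dcd': from fail(13)=7 chase 'd': 7→0 ⇒ 1;  out=∅∪out(1)=∅
  fail(17) 'bda': from fail(16)=1 chase 'a': 1→0 ⇒ 25;  out=∅∪out(25)=∅
  fail(21) 'caa': from fail(20)=25 chase 'a': 25 ⇒ 26;  out=∅∪out(26)=∅
  fail(27) 'aad': from fail(26)=25 chase 'd': 25→0 ⇒ 1;  out=∅∪out(1)=∅
  fail(4) 'ddbb': from fail(3)=11 chase 'b': 11→0 ⇒ 11;  out=∅∪out(11)=∅
  fail(10) 'cbaa': from fail(9)=25 chase 'a': 25 ⇒ 26;  out={1}∪out(26)={1}
  fail(15) 'dcdc': from fail(14)=1 chase 'c': 1 ⇒ 13;  out={3}∪out(13)={3,5}
  fail(18) 'bdab': from fail(17)=25 chase 'b': 25→0 ⇒ 11;  out=∅∪out(11)=∅
  fail(22) 'caad': from fail(21)=26 chase 'd': 26 ⇒ 27;  out=∅∪out(27)=∅
  fail(28) 'aadd': from fail(27)=1 chase 'd': 1 ⇒ 2;  out=∅∪out(2)=∅
  fail(5) 'ddbbb': from fail(4)=11 chase 'b': 11→0 ⇒ 11;  out=∅∪out(11)=∅
  fail(19) 'bdabc': from fail(18)=11 chase 'c': 11 ⇒ 12;  out={4}∪out(12)={2,4,5}
  fail(23) 'caadd': from fail(22)=27 chase 'd': 27 ⇒ 28;  out=∅∪out(28)=∅
  fail(29) 'aaddc': from fail(28)=2 chase 'c': 2→1 ⇒ 13;  out={7}∪out(13)={5,7}
  fail(6) 'ddbbbc': from fail(5)=11 chase 'c': 11 ⇒ 12;  out={0}∪out(12)={0,2,5}
  fail(24) 'caaddc': from fail(23)=28 chase 'c': 28 ⇒ 29;  out={6}∪out(29)={5,6,7}

Text stream:
i=0 'b': node 0→11
i=1 'c': node 11→12  → match P2@[0:1],P5@[1:1]
i=2 'b': node 12→8 (fail-walked)
i=3 'a': node 8→9
i=4 'a': node 9→10  → match P1@[1:4]
i=5 'd': node 10→27 (fail-walked)
i=6 'c': node 27→13 (fail-walked)  → match P5@[6:6]
i=7 'd': node 13→14
i=8 'c': node 14→15  → match P3@[5:8],P5@[8:8]
i=9 'b': node 15→8 (fail-walked)
i=10 'c': node 8→12 (fail-walked)  → match P2@[9:10],P5@[10:10]
i=11 'b': node 12→8 (fail-walked)
i=12 'd': node 8→16 (fail-walked)
i=13 'a': node 16→17
i=14 'b': node 17→18
i=15 'c': node 18→19  → match P2@[14:15],P4@[11:15],P5@[15:15]
i=16 'c': node 19→7 (fail-walked)  → match P5@[16:16]
i=17 'b': node 7→8
i=18 'a': node 8→9
i=19 'a': node 9→10  → match P1@[16:19]
i=20 'c': node 10→7 (fail-walked)  → match P5@[20:20]
i=21 'a': node 7→20
i=22 'a': node 20→21
i=23 'd': node 21→22
i=24 'd': node 22→23
i=25 'c': node 23→24  → match P5@[25:25],P6@[20:25],P7@[21:25]
i=26 'a': node 24→20 (fail-walked)
i=27 'c': node 20→7 (fail-walked)  → match P5@[27:27]
i=28 'd': node 7→1 (fail-walked)
i=29 'b': node 1→11 (fail-walked)
i=30 'a': node 11→25 (fail-walked)
i=31 'a': node 25→26
i=32 'd': node 26→27
i=33 'd': node 27→28
i=34 'c': node 28→29  → match P5@[34:34],P7@[30:34]
i=35 'a': node 29→20 (fail-walked)
i=36 'a': node 20→21
i=37 'c': node 21→7 (fail-walked)  → match P5@[37:37]
i=38 'b': node 7→8
i=39 'a': node 8→9
i=40 'b': node 9→11 (fail-walked)
i=41 'b': node 11→11 (fail-walked)
i=42 'c': node 11→12  → match P2@[41:42],P5@[42:42]
i=43 'd': node 12→1 (fail-walked)
i=44 'd': node 1→2
i=45 'b': node 2→3
i=46 'b': node 3→4
i=47 'b': node 4→5
i=48 'c': node 5→6  → match P0@[43:48],P2@[47:48],P5@[48:48]
i=49 'b': node 6→8 (fail-walked)
i=50 'b': node 8→11 (fail-walked)
i=51 'd': node 11→16
i=52 'a': node 16→17
i=53 'b': node 17→18
i=54 'c': node 18→19  → match P2@[53:54],P4@[50:54],P5@[54:54]
i=55 'd': node 19→1 (fail-walked)
i=56 'b': node 1→11 (fail-walked)
i=57 'd': node 11→16
i=58 'a': node 16→17
i=59 'b': node 17→18
i=60 'c': node 18→19  → match P2@[59:60],P4@[56:60],P5@[60:60]
i=61 'b': node 19→8 (fail-walked)
i=62 'c': node 8→12 (fail-walked)  → match P2@[61:62],P5@[62:62]
i=63 'd': node 12→1 (fail-walked)
i=64 'd': node 1→2
i=65 'd': node 2→2 (fail-walked)
i=66 'b': node 2→3

Result: [[1,2],[1,5],[4,1],[6,5],[8,3],[8,5],[10,2],[10,5],[15,2],[15,4],[15,5],[16,5],[19,1],[20,5],[25,5],[25,6],[25,7],[27,5],[34,5],[34,7],[37,5],[42,2],[42,5],[48,0],[48,2],[48,5],[54,2],[54,4],[54,5],[60,2],[60,4],[60,5],[62,2],[62,5]]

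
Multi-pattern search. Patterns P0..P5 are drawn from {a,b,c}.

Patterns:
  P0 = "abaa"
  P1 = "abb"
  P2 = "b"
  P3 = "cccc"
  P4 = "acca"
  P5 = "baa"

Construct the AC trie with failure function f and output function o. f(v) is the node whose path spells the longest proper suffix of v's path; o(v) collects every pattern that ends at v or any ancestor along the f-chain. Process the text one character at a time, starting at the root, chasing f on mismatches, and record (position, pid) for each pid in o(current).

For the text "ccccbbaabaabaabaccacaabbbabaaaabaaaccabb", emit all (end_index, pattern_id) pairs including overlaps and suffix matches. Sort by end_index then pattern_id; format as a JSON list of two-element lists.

Build automaton:
Trie nodes:
  0='ε' goto a→1 b→6 c→7
  1='a' goto b→2 c→11
  2='ab' goto a→3 b→5
  3='aba' goto a→4
  4='abaa' goto ·  [P0 ends]
  5='abb' goto ·  [P1 ends]
  6='b' goto a→14  [P2 ends]
  7='c' goto c→8
  8='cc' goto c→9
  9='ccc' goto c→10
  10='cccc' goto ·  [P3 ends]
  11='ac' goto c→12
  12='acc' goto a→13
  13='acca' goto ·  [P4 ends]
  14='ba' goto a→15
  15='baa' goto ·  [P5 ends]

Failure links (BFS by depth):
  fail(1) 'a': from fail(0)=0 chase 'a': 0 ⇒ 0;  out=∅∪out(0)=∅
  fail(6) 'b': from fail(0)=0 chase 'b': 0 ⇒ 0;  out={2}∪out(0)={2}
  fail(7) 'c': from fail(0)=0 chase 'c': 0 ⇒ 0;  out=∅∪out(0)=∅
  fail(2) 'ab': from fail(1)=0 chase 'b': 0 ⇒ 6;  out=∅∪out(6)={2}
  fail(8) 'cc': from fail(7)=0 chase 'c': 0 ⇒ 7;  out=∅∪out(7)=∅
  fail(11) 'ac': from fail(1)=0 chase 'c': 0 ⇒ 7;  out=∅∪out(7)=∅
  fail(14) 'ba': from fail(6)=0 chase 'a': 0 ⇒ 1;  out=∅∪out(1)=∅
  fail(3) 'aba': from fail(2)=6 chase 'a': 6 ⇒ 14;  out=∅∪out(14)=∅
  fail(5) 'abb': from fail(2)=6 chase 'b': 6→0 ⇒ 6;  out={1}∪out(6)={1,2}
  fail(9) 'ccc': from fail(8)=7 chase 'c': 7 ⇒ 8;  out=∅∪out(8)=∅
  fail(12) 'acc': from fail(11)=7 chase 'c': 7 ⇒ 8;  out=∅∪out(8)=∅
  fail(15) 'baa': from fail(14)=1 chase 'a': 1→0 ⇒ 1;  out={5}∪out(1)={5}
  fail(4) 'abaa': from fail(3)=14 chase 'a': 14 ⇒ 15;  out={0}∪out(15)={0,5}
  fail(10) 'cccc': from fail(9)=8 chase 'c': 8 ⇒ 9;  out={3}∪out(9)={3}
  fail(13) 'acca': from fail(12)=8 chase 'a': 8→7→0 ⇒ 1;  out={4}∪out(1)={4}

Text stream:
[0] read 'c'  n0⇒n7
[1] read 'c'  n7⇒n8
[2] read 'c'  n8⇒n9
[3] read 'c'  n9⇒n10  → match P3@[0:3]
[4] read 'b'  n10⇒n6 ·f  → match P2@[4:4]
[5] read 'b'  n6⇒n6 ·f  → match P2@[5:5]
[6] read 'a'  n6⇒n14
[7] read 'a'  n14⇒n15  → match P5@[5:7]
[8] read 'b'  n15⇒n2 ·f  → match P2@[8:8]
[9] read 'a'  n2⇒n3
[10] read 'a'  n3⇒n4  → match P0@[7:10],P5@[8:10]
[11] read 'b'  n4⇒n2 ·f  → match P2@[11:11]
[12] read 'a'  n2⇒n3
[13] read 'a'  n3⇒n4  → match P0@[10:13],P5@[11:13]
[14] read 'b'  n4⇒n2 ·f  → match P2@[14:14]
[15] read 'a'  n2⇒n3
[16] read 'c'  n3⇒n11 ·f
[17] read 'c'  n11⇒n12
[18] read 'a'  n12⇒n13  → match P4@[15:18]
[19] read 'c'  n13⇒n11 ·f
[20] read 'a'  n11⇒n1 ·f
[21] read 'a'  n1⇒n1 ·f
[22] read 'b'  n1⇒n2  → match P2@[22:22]
[23] read 'b'  n2⇒n5  → match P1@[21:23],P2@[23:23]
[24] read 'b'  n5⇒n6 ·f  → match P2@[24:24]
[25] read 'a'  n6⇒n14
[26] read 'b'  n14⇒n2 ·f  → match P2@[26:26]
[27] read 'a'  n2⇒n3
[28] read 'a'  n3⇒n4  → match P0@[25:28],P5@[26:28]
[29] read 'a'  n4⇒n1 ·f
[30] read 'a'  n1⇒n1 ·f
[31] read 'b'  n1⇒n2  → match P2@[31:31]
[32] read 'a'  n2⇒n3
[33] read 'a'  n3⇒n4  → match P0@[30:33],P5@[31:33]
[34] read 'a'  n4⇒n1 ·f
[35] read 'c'  n1⇒n11
[36] read 'c'  n11⇒n12
[37] read 'a'  n12⇒n13  → match P4@[34:37]
[38] read 'b'  n13⇒n2 ·f  → match P2@[38:38]
[39] read 'b'  n2⇒n5  → match P1@[37:39],P2@[39:39]

Matches: [[3,3],[4,2],[5,2],[7,5],[8,2],[10,0],[10,5],[11,2],[13,0],[13,5],[14,2],[18,4],[22,2],[23,1],[23,2],[24,2],[26,2],[28,0],[28,5],[31,2],[33,0],[33,5],[37,4],[38,2],[39,1],[39,2]]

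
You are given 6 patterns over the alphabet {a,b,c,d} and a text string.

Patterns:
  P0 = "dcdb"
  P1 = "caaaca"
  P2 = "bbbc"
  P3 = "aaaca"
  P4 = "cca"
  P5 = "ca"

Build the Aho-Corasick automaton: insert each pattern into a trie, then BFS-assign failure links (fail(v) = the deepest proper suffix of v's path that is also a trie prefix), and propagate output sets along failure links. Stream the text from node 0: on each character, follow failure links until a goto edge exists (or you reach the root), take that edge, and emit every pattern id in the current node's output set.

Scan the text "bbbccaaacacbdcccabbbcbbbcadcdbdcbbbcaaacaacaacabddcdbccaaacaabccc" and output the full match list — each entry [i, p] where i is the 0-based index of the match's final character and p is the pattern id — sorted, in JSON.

Build:
Trie (insert patterns):
  0='ε' goto a→15 b→11 c→5 d→1
  1='d' goto c→2
  2='dc' goto d→3
  3='dcd' goto b→4
  4='dcdb' goto ·  [P0 ends]
  5='c' goto a→6 c→20
  6='ca' goto a→7  [P5 ends]
  7='caa' goto a→8
  8='caaa' goto c→9
  9='caaac' goto a→10
  10='caaaca' goto ·  [P1 ends]
  11='b' goto b→12
  12='bb' goto b→13
  13='bbb' goto c→14
  14='bbbc' goto ·  [P2 ends]
  15='a' goto a→16
  16='aa' goto a→17
  17='aaa' goto c→18
  18='aaac' goto a→19
  19='aaaca' goto ·  [P3 ends]
  20='cc' goto a→21
  21='cca' goto ·  [P4 ends]

Failure links (BFS by depth):
  n1('d'): parent n0 fail=0; on 'd' 0 → fail=0;  out ∅∪∅=∅
  n5('c'): parent n0 fail=0; on 'c' 0 → fail=0;  out ∅∪∅=∅
  n11('b'): parent n0 fail=0; on 'b' 0 → fail=0;  out ∅∪∅=∅
  n15('a'): parent n0 fail=0; on 'a' 0 → fail=0;  out ∅∪∅=∅
  n2('dc'): parent n1 fail=0; on 'c' 0 → fail=5;  out ∅∪∅=∅
  n6('ca'): parent n5 fail=0; on 'a' 0 → fail=15;  out {5}∪∅={5}
  n12('bb'): parent n11 fail=0; on 'b' 0 → fail=11;  out ∅∪∅=∅
  n16('aa'): parent n15 fail=0; on 'a' 0 → fail=15;  out ∅∪∅=∅
  n20('cc'): parent n5 fail=0; on 'c' 0 → fail=5;  out ∅∪∅=∅
  n3('dcd'): parent n2 fail=5; on 'd' 5→0 → fail=1;  out ∅∪∅=∅
  n7('caa'): parent n6 fail=15; on 'a' 15 → fail=16;  out ∅∪∅=∅
  n13('bbb'): parent n12 fail=11; on 'b' 11 → fail=12;  out ∅∪∅=∅
  n17('aaa'): parent n16 fail=15; on 'a' 15 → fail=16;  out ∅∪∅=∅
  n21('cca'): parent n20 fail=5; on 'a' 5 → fail=6;  out {4}∪{5}={4,5}
  n4('dcdb'): parent n3 fail=1; on 'b' 1→0 → fail=11;  out {0}∪∅={0}
  n8('caaa'): parent n7 fail=16; on 'a' 16 → fail=17;  out ∅∪∅=∅
  n14('bbbc'): parent n13 fail=12; on 'c' 12→11→0 → fail=5;  out {2}∪∅={2}
  n18('aaac'): parent n17 fail=16; on 'c' 16→15→0 → fail=5;  out ∅∪∅=∅
  n9('caaac'): parent n8 fail=17; on 'c' 17 → fail=18;  out ∅∪∅=∅
  n19('aaaca'): parent n18 fail=5; on 'a' 5 → fail=6;  out {3}∪{5}={3,5}
  n10('caaaca'): parent n9 fail=18; on 'a' 18 → fail=19;  out {1}∪{3,5}={1,3,5}

Run:
i=0 'b': node 0→11
i=1 'b': node 11→12
i=2 'b': node 12→13
i=3 'c': node 13→14  ** P2@[0:3]
i=4 'c': node 14→20 ·f
i=5 'a': node 20→21  ** P4@[3:5],P5@[4:5]
i=6 'a': node 21→7 ·f
i=7 'a': node 7→8
i=8 'c': node 8→9
i=9 'a': node 9→10  ** P1@[4:9],P3@[5:9],P5@[8:9]
i=10 'c': node 10→5 ·f
i=11 'b': node 5→11 ·f
i=12 'd': node 11→1 ·f
i=13 'c': node 1→2
i=14 'c': node 2→20 ·f
i=15 'c': node 20→20 ·f
i=16 'a': node 20→21  ** P4@[14:16],P5@[15:16]
i=17 'b': node 21→11 ·f
i=18 'b': node 11→12
i=19 'b': node 12→13
i=20 'c': node 13→14  ** P2@[17:20]
i=21 'b': node 14→11 ·f
i=22 'b': node 11→12
i=23 'b': node 12→13
i=24 'c': node 13→14  ** P2@[21:24]
i=25 'a': node 14→6 ·f  ** P5@[24:25]
i=26 'd': node 6→1 ·f
i=27 'c': node 1→2
i=28 'd': node 2→3
i=29 'b': node 3→4  ** P0@[26:29]
i=30 'd': node 4→1 ·f
i=31 'c': node 1→2
i=32 'b': node 2→11 ·f
i=33 'b': node 11→12
i=34 'b': node 12→13
i=35 'c': node 13→14  ** P2@[32:35]
i=36 'a': node 14→6 ·f  ** P5@[35:36]
i=37 'a': node 6→7
i=38 'a': node 7→8
i=39 'c': node 8→9
i=40 'a': node 9→10  ** P1@[35:40],P3@[36:40],P5@[39:40]
i=41 'a': node 10→7 ·f
i=42 'c': node 7→5 ·f
i=43 'a': node 5→6  ** P5@[42:43]
i=44 'a': node 6→7
i=45 'c': node 7→5 ·f
i=46 'a': node 5→6  ** P5@[45:46]
i=47 'b': node 6→11 ·f
i=48 'd': node 11→1 ·f
i=49 'd': node 1→1 ·f
i=50 'c': node 1→2
i=51 'd': node 2→3
i=52 'b': node 3→4  ** P0@[49:52]
i=53 'c': node 4→5 ·f
i=54 'c': node 5→20
i=55 'a': node 20→21  ** P4@[53:55],P5@[54:55]
i=56 'a': node 21→7 ·f
i=57 'a': node 7→8
i=58 'c': node 8→9
i=59 'a': node 9→10  ** P1@[54:59],P3@[55:59],P5@[58:59]
i=60 'a': node 10→7 ·f
i=61 'b': node 7→11 ·f
i=62 'c': node 11→5 ·f
i=63 'c': node 5→20
i=64 'c': node 20→20 ·f

Result: [[3,2],[5,4],[5,5],[9,1],[9,3],[9,5],[16,4],[16,5],[20,2],[24,2],[25,5],[29,0],[35,2],[36,5],[40,1],[40,3],[40,5],[43,5],[46,5],[52,0],[55,4],[55,5],[59,1],[59,3],[59,5]]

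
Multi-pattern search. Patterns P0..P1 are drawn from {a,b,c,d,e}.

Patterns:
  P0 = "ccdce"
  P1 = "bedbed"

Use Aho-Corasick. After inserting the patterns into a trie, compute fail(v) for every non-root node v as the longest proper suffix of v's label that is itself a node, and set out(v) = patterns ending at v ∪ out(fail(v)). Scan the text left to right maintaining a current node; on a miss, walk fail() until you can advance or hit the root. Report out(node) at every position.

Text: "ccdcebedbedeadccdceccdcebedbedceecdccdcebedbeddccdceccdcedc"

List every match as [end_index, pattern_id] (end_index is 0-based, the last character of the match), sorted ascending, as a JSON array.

Construct AC machine:
Trie (insert patterns):
  n0 'ε': b→6 c→1
  n1 'c': c→2
  n2 'cc': d→3
  n3 'ccd': c→4
  n4 'ccdc': e→5
  n5 'ccdce': ·  [P0 ends]
  n6 'b': e→7
  n7 'be': d→8
  n8 'bed': b→9
  n9 'bedb': e→10
  n10 'bedbe': d→11
  n11 'bedbed': ·  [P1 ends]

BFS fail/out derivation:
  n1('c'): parent n0 fail=0; on 'c' 0 → fail=0;  out ∅∪∅=∅
  n6('b'): parent n0 fail=0; on 'b' 0 → fail=0;  out ∅∪∅=∅
  n2('cc'): parent n1 fail=0; on 'c' 0 → fail=1;  out ∅∪∅=∅
  n7('be'): parent n6 fail=0; on 'e' 0 → fail=0;  out ∅∪∅=∅
  n3('ccd'): parent n2 fail=1; on 'd' 1→0 → fail=0;  out ∅∪∅=∅
  n8('bed'): parent n7 fail=0; on 'd' 0 → fail=0;  out ∅∪∅=∅
  n4('ccdc'): parent n3 fail=0; on 'c' 0 → fail=1;  out ∅∪∅=∅
  n9('bedb'): parent n8 fail=0; on 'b' 0 → fail=6;  out ∅∪∅=∅
  n5('ccdce'): parent n4 fail=1; on 'e' 1→0 → fail=0;  out {0}∪∅={0}
  n10('bedbe'): parent n9 fail=6; on 'e' 6 → fail=7;  out ∅∪∅=∅
  n11('bedbed'): parent n10 fail=7; on 'd' 7 → fail=8;  out {1}∪∅={1}

Text stream:
pos 0 'c': at 1
pos 1 'c': at 2
pos 2 'd': at 3
pos 3 'c': at 4
pos 4 'e': at 5  → match P0@[0:4]
pos 5 'b': at 6 (via fail)
pos 6 'e': at 7
pos 7 'd': at 8
pos 8 'b': at 9
pos 9 'e': at 10
pos 10 'd': at 11  → match P1@[5:10]
pos 11 'e': at 0 (via fail)
pos 12 'a': at 0
pos 13 'd': at 0
pos 14 'c': at 1
pos 15 'c': at 2
pos 16 'd': at 3
pos 17 'c': at 4
pos 18 'e': at 5  → match P0@[14:18]
pos 19 'c': at 1 (via fail)
pos 20 'c': at 2
pos 21 'd': at 3
pos 22 'c': at 4
pos 23 'e': at 5  → match P0@[19:23]
pos 24 'b': at 6 (via fail)
pos 25 'e': at 7
pos 26 'd': at 8
pos 27 'b': at 9
pos 28 'e': at 10
pos 29 'd': at 11  → match P1@[24:29]
pos 30 'c': at 1 (via fail)
pos 31 'e': at 0 (via fail)
pos 32 'e': at 0
pos 33 'c': at 1
pos 34 'd': at 0 (via fail)
pos 35 'c': at 1
pos 36 'c': at 2
pos 37 'd': at 3
pos 38 'c': at 4
pos 39 'e': at 5  → match P0@[35:39]
pos 40 'b': at 6 (via fail)
pos 41 'e': at 7
pos 42 'd': at 8
pos 43 'b': at 9
pos 44 'e': at 10
pos 45 'd': at 11  → match P1@[40:45]
pos 46 'd': at 0 (via fail)
pos 47 'c': at 1
pos 48 'c': at 2
pos 49 'd': at 3
pos 50 'c': at 4
pos 51 'e': at 5  → match P0@[47:51]
pos 52 'c': at 1 (via fail)
pos 53 'c': at 2
pos 54 'd': at 3
pos 55 'c': at 4
pos 56 'e': at 5  → match P0@[52:56]
pos 57 'd': at 0 (via fail)
pos 58 'c': at 1

Result: [[4,0],[10,1],[18,0],[23,0],[29,1],[39,0],[45,1],[51,0],[56,0]]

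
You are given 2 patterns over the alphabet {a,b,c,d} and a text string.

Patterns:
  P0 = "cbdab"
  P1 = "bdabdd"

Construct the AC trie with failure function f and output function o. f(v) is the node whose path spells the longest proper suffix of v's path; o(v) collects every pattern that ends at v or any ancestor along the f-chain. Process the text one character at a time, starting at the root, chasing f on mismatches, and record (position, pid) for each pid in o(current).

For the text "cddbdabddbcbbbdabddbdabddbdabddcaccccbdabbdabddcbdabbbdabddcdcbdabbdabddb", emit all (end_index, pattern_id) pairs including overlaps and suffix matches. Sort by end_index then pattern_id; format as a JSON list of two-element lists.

Construct AC machine:
Trie (insert patterns):
  n0 'ε': b→6 c→1
  n1 'c': b→2
  n2 'cb': d→3
  n3 'cbd': a→4
  n4 'cbda': b→5
  n5 'cbdab': ·  ←P0
  n6 'b': d→7
  n7 'bd': a→8
  n8 'bda': b→9
  n9 'bdab': d→10
  n10 'bdabd': d→11
  n11 'bdabdd': ·  ←P1

BFS fail/out derivation:
  fail(1) 'c': from fail(0)=0 chase 'c': 0 ⇒ 0;  out=∅∪out(0)=∅
  fail(6) 'b': from fail(0)=0 chase 'b': 0 ⇒ 0;  out=∅∪out(0)=∅
  fail(2) 'cb': from fail(1)=0 chase 'b': 0 ⇒ 6;  out=∅∪out(6)=∅
  fail(7) 'bd': from fail(6)=0 chase 'd': 0 ⇒ 0;  out=∅∪out(0)=∅
  fail(3) 'cbd': from fail(2)=6 chase 'd': 6 ⇒ 7;  out=∅∪out(7)=∅
  fail(8) 'bda': from fail(7)=0 chase 'a': 0 ⇒ 0;  out=∅∪out(0)=∅
  fail(4) 'cbda': from fail(3)=7 chase 'a': 7 ⇒ 8;  out=∅∪out(8)=∅
  fail(9) 'bdab': from fail(8)=0 chase 'b': 0 ⇒ 6;  out=∅∪out(6)=∅
  fail(5) 'cbdab': from fail(4)=8 chase 'b': 8 ⇒ 9;  out={0}∪out(9)={0}
  fail(10) 'bdabd': from fail(9)=6 chase 'd': 6 ⇒ 7;  out=∅∪out(7)=∅
  fail(11) 'bdabdd': from fail(10)=7 chase 'd': 7→0 ⇒ 0;  out={1}∪out(0)={1}

Text stream:
[0] read 'c'  n0⇒n1
[1] read 'd'  n1⇒n0 (via fail)
[2] read 'd'  n0⇒n0
[3] read 'b'  n0⇒n6
[4] read 'd'  n6⇒n7
[5] read 'a'  n7⇒n8
[6] read 'b'  n8⇒n9
[7] read 'd'  n9⇒n10
[8] read 'd'  n10⇒n11  emit P1@[3:8]
[9] read 'b'  n11⇒n6 (via fail)
[10] read 'c'  n6⇒n1 (via fail)
[11] read 'b'  n1⇒n2
[12] read 'b'  n2⇒n6 (via fail)
[13] read 'b'  n6⇒n6 (via fail)
[14] read 'd'  n6⇒n7
[15] read 'a'  n7⇒n8
[16] read 'b'  n8⇒n9
[17] read 'd'  n9⇒n10
[18] read 'd'  n10⇒n11  emit P1@[13:18]
[19] read 'b'  n11⇒n6 (via fail)
[20] read 'd'  n6⇒n7
[21] read 'a'  n7⇒n8
[22] read 'b'  n8⇒n9
[23] read 'd'  n9⇒n10
[24] read 'd'  n10⇒n11  emit P1@[19:24]
[25] read 'b'  n11⇒n6 (via fail)
[26] read 'd'  n6⇒n7
[27] read 'a'  n7⇒n8
[28] read 'b'  n8⇒n9
[29] read 'd'  n9⇒n10
[30] read 'd'  n10⇒n11  emit P1@[25:30]
[31] read 'c'  n11⇒n1 (via fail)
[32] read 'a'  n1⇒n0 (via fail)
[33] read 'c'  n0⇒n1
[34] read 'c'  n1⇒n1 (via fail)
[35] read 'c'  n1⇒n1 (via fail)
[36] read 'c'  n1⇒n1 (via fail)
[37] read 'b'  n1⇒n2
[38] read 'd'  n2⇒n3
[39] read 'a'  n3⇒n4
[40] read 'b'  n4⇒n5  emit P0@[36:40]
[41] read 'b'  n5⇒n6 (via fail)
[42] read 'd'  n6⇒n7
[43] read 'a'  n7⇒n8
[44] read 'b'  n8⇒n9
[45] read 'd'  n9⇒n10
[46] read 'd'  n10⇒n11  emit P1@[41:46]
[47] read 'c'  n11⇒n1 (via fail)
[48] read 'b'  n1⇒n2
[49] read 'd'  n2⇒n3
[50] read 'a'  n3⇒n4
[51] read 'b'  n4⇒n5  emit P0@[47:51]
[52] read 'b'  n5⇒n6 (via fail)
[53] read 'b'  n6⇒n6 (via fail)
[54] read 'd'  n6⇒n7
[55] read 'a'  n7⇒n8
[56] read 'b'  n8⇒n9
[57] read 'd'  n9⇒n10
[58] read 'd'  n10⇒n11  emit P1@[53:58]
[59] read 'c'  n11⇒n1 (via fail)
[60] read 'd'  n1⇒n0 (via fail)
[61] read 'c'  n0⇒n1
[62] read 'b'  n1⇒n2
[63] read 'd'  n2⇒n3
[64] read 'a'  n3⇒n4
[65] read 'b'  n4⇒n5  emit P0@[61:65]
[66] read 'b'  n5⇒n6 (via fail)
[67] read 'd'  n6⇒n7
[68] read 'a'  n7⇒n8
[69] read 'b'  n8⇒n9
[70] read 'd'  n9⇒n10
[71] read 'd'  n10⇒n11  emit P1@[66:71]
[72] read 'b'  n11⇒n6 (via fail)

Matches: [[8,1],[18,1],[24,1],[30,1],[40,0],[46,1],[51,0],[58,1],[65,0],[71,1]]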